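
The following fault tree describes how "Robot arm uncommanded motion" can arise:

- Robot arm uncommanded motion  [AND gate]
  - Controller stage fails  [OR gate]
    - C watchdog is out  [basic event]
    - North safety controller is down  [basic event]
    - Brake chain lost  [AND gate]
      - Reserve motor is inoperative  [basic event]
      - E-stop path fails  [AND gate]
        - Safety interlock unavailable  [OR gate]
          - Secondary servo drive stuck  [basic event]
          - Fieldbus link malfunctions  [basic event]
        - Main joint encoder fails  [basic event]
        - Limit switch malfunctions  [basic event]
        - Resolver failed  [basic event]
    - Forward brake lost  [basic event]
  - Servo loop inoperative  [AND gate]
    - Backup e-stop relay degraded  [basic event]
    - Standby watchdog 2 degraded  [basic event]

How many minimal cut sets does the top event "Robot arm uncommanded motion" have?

5

Safety interlock unavailable [OR]: union of children's cut sets → 2 cut set(s).
E-stop path fails [AND]: one cut set from each child combined → 2 × 1 × 1 × 1 = 2 cut set(s).
Brake chain lost [AND]: one cut set from each child combined → 1 × 2 = 2 cut set(s).
Controller stage fails [OR]: union of children's cut sets → 5 cut set(s).
Servo loop inoperative [AND]: one cut set from each child combined → 1 × 1 = 1 cut set(s).
Robot arm uncommanded motion [AND]: one cut set from each child combined → 5 × 1 = 5 cut set(s).
Minimal cut sets: {Backup e-stop relay degraded, C watchdog is out, Standby watchdog 2 degraded}; {Backup e-stop relay degraded, North safety controller is down, Standby watchdog 2 degraded}; {Backup e-stop relay degraded, Limit switch malfunctions, Main joint encoder fails, Reserve motor is inoperative, Resolver failed, Secondary servo drive stuck, Standby watchdog 2 degraded}; {Backup e-stop relay degraded, Fieldbus link malfunctions, Limit switch malfunctions, Main joint encoder fails, Reserve motor is inoperative, Resolver failed, Standby watchdog 2 degraded}; {Backup e-stop relay degraded, Forward brake lost, Standby watchdog 2 degraded}.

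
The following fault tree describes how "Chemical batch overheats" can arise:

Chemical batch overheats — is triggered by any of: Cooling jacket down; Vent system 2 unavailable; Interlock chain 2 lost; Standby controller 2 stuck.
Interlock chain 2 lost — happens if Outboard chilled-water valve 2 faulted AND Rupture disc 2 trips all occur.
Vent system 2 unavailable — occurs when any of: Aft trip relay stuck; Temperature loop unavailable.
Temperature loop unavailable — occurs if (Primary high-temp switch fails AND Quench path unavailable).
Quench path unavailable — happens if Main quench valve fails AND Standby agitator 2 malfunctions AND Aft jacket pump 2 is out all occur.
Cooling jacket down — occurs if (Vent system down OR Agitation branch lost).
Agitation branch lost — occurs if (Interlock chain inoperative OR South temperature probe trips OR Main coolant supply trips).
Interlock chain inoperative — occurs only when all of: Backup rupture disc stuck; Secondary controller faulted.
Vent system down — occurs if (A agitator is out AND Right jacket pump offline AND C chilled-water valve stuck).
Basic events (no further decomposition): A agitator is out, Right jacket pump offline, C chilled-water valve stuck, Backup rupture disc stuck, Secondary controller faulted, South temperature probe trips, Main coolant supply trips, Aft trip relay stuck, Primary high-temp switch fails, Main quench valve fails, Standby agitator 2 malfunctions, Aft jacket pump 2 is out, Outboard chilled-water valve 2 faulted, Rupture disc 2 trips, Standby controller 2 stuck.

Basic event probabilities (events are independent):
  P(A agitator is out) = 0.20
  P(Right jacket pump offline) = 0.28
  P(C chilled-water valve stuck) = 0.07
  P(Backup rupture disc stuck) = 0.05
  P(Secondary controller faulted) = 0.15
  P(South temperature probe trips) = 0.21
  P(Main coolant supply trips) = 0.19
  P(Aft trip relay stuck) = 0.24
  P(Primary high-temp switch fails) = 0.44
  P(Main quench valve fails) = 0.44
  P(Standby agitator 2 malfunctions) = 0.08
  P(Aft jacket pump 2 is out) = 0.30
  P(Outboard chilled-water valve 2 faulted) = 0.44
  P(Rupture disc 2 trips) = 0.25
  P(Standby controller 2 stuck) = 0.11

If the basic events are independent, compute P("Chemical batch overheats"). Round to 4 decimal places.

P(Vent system down) [AND] = 0.20 × 0.28 × 0.07 = 0.003920
P(Interlock chain inoperative) [AND] = 0.05 × 0.15 = 0.007500
P(Agitation branch lost) [OR] = 1 − (1−0.007500) × (1−0.21) × (1−0.19) = 0.364899
P(Cooling jacket down) [OR] = 1 − (1−0.003920) × (1−0.364899) = 0.367389
P(Quench path unavailable) [AND] = 0.44 × 0.08 × 0.30 = 0.010560
P(Temperature loop unavailable) [AND] = 0.44 × 0.010560 = 0.004646
P(Vent system 2 unavailable) [OR] = 1 − (1−0.24) × (1−0.004646) = 0.243531
P(Interlock chain 2 lost) [AND] = 0.44 × 0.25 = 0.110000
P(Chemical batch overheats) [OR] = 1 − (1−0.367389) × (1−0.243531) × (1−0.110000) × (1−0.11) = 0.620940
Rounded to 4 decimal places: P(Chemical batch overheats) ≈ 0.6209.

0.6209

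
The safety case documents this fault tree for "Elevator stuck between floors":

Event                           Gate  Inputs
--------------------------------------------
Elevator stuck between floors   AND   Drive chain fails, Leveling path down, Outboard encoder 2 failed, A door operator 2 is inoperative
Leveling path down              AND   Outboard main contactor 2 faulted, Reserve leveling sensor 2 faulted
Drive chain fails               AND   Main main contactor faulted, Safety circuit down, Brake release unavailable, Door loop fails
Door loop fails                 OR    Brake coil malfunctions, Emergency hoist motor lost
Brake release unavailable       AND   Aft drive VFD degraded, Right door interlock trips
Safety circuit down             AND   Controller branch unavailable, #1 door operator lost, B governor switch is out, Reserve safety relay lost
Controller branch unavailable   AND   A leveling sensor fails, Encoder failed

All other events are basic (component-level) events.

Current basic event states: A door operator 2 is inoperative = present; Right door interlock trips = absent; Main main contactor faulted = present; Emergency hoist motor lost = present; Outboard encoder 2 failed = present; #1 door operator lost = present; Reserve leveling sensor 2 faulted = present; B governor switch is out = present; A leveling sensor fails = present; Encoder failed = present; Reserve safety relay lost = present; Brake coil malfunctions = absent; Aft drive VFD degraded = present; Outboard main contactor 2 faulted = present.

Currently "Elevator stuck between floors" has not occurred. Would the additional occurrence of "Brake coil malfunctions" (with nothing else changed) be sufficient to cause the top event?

No

Counterfactual: set "Brake coil malfunctions" to occurred.
Controller branch unavailable [AND]: A leveling sensor fails=occurs, Encoder failed=occurs → all inputs occur → occurs.
Safety circuit down [AND]: Controller branch unavailable=occurs, #1 door operator lost=occurs, B governor switch is out=occurs, Reserve safety relay lost=occurs → all inputs occur → occurs.
Brake release unavailable [AND]: Aft drive VFD degraded=occurs, Right door interlock trips=not → not all inputs occur → does not occur.
Door loop fails [OR]: Brake coil malfunctions=occurs, Emergency hoist motor lost=occurs → at least one input occurs → occurs.
Drive chain fails [AND]: Main main contactor faulted=occurs, Safety circuit down=occurs, Brake release unavailable=not, Door loop fails=occurs → not all inputs occur → does not occur.
Leveling path down [AND]: Outboard main contactor 2 faulted=occurs, Reserve leveling sensor 2 faulted=occurs → all inputs occur → occurs.
Elevator stuck between floors [AND]: Drive chain fails=not, Leveling path down=occurs, Outboard encoder 2 failed=occurs, A door operator 2 is inoperative=occurs → not all inputs occur → does not occur.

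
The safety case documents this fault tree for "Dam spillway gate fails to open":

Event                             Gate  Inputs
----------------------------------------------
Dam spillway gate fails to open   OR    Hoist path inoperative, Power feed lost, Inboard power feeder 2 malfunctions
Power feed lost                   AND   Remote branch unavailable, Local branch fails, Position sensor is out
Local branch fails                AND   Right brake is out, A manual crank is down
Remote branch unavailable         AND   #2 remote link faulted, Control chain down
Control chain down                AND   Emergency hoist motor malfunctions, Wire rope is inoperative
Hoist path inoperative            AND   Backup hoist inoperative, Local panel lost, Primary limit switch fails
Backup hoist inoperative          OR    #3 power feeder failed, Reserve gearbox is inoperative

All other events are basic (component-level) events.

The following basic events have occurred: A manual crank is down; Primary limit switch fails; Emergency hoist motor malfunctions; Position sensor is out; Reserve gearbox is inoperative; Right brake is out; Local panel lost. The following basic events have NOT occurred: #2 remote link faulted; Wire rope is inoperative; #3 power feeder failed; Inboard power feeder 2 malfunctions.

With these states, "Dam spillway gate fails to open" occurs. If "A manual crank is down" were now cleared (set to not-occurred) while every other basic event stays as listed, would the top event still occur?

Counterfactual: set "A manual crank is down" to not occurred.
Backup hoist inoperative [OR]: #3 power feeder failed=not, Reserve gearbox is inoperative=occurs → at least one input occurs → occurs.
Hoist path inoperative [AND]: Backup hoist inoperative=occurs, Local panel lost=occurs, Primary limit switch fails=occurs → all inputs occur → occurs.
Control chain down [AND]: Emergency hoist motor malfunctions=occurs, Wire rope is inoperative=not → not all inputs occur → does not occur.
Remote branch unavailable [AND]: #2 remote link faulted=not, Control chain down=not → not all inputs occur → does not occur.
Local branch fails [AND]: Right brake is out=occurs, A manual crank is down=not → not all inputs occur → does not occur.
Power feed lost [AND]: Remote branch unavailable=not, Local branch fails=not, Position sensor is out=occurs → not all inputs occur → does not occur.
Dam spillway gate fails to open [OR]: Hoist path inoperative=occurs, Power feed lost=not, Inboard power feeder 2 malfunctions=not → at least one input occurs → occurs.

Yes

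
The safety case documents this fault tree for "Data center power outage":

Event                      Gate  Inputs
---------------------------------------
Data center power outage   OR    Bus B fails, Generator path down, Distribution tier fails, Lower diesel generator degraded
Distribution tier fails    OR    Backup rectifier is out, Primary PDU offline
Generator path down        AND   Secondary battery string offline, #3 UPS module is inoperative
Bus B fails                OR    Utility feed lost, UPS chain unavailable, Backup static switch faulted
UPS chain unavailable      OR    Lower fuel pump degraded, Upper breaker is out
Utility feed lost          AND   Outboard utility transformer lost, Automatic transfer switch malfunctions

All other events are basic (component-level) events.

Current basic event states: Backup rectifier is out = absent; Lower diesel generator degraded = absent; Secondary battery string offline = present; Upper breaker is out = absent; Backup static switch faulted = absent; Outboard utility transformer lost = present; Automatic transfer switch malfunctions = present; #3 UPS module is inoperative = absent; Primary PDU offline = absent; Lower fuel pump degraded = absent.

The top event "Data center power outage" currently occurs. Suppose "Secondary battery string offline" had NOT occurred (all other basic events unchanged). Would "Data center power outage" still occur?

Counterfactual: set "Secondary battery string offline" to not occurred.
Utility feed lost [AND]: Outboard utility transformer lost=occurs, Automatic transfer switch malfunctions=occurs → all inputs occur → occurs.
UPS chain unavailable [OR]: Lower fuel pump degraded=not, Upper breaker is out=not → no input occurs → does not occur.
Bus B fails [OR]: Utility feed lost=occurs, UPS chain unavailable=not, Backup static switch faulted=not → at least one input occurs → occurs.
Generator path down [AND]: Secondary battery string offline=not, #3 UPS module is inoperative=not → not all inputs occur → does not occur.
Distribution tier fails [OR]: Backup rectifier is out=not, Primary PDU offline=not → no input occurs → does not occur.
Data center power outage [OR]: Bus B fails=occurs, Generator path down=not, Distribution tier fails=not, Lower diesel generator degraded=not → at least one input occurs → occurs.

Yes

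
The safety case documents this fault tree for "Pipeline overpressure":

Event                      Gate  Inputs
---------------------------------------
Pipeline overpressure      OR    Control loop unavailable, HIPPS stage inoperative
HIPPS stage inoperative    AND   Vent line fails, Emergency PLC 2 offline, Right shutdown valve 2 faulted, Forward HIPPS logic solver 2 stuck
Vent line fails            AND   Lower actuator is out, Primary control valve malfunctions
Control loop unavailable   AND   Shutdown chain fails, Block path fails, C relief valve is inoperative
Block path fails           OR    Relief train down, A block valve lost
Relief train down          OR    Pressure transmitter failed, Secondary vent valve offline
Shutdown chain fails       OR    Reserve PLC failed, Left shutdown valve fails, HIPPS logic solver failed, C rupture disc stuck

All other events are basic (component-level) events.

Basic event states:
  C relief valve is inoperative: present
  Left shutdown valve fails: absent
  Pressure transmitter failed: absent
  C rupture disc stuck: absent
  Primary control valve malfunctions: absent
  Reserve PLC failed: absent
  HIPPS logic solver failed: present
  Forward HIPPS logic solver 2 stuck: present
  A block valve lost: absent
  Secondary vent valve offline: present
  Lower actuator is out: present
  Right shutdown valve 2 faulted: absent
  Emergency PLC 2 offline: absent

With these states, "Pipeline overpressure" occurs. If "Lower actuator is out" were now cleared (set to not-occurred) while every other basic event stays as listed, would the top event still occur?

Counterfactual: set "Lower actuator is out" to not occurred.
Shutdown chain fails [OR]: Reserve PLC failed=not, Left shutdown valve fails=not, HIPPS logic solver failed=occurs, C rupture disc stuck=not → at least one input occurs → occurs.
Relief train down [OR]: Pressure transmitter failed=not, Secondary vent valve offline=occurs → at least one input occurs → occurs.
Block path fails [OR]: Relief train down=occurs, A block valve lost=not → at least one input occurs → occurs.
Control loop unavailable [AND]: Shutdown chain fails=occurs, Block path fails=occurs, C relief valve is inoperative=occurs → all inputs occur → occurs.
Vent line fails [AND]: Lower actuator is out=not, Primary control valve malfunctions=not → not all inputs occur → does not occur.
HIPPS stage inoperative [AND]: Vent line fails=not, Emergency PLC 2 offline=not, Right shutdown valve 2 faulted=not, Forward HIPPS logic solver 2 stuck=occurs → not all inputs occur → does not occur.
Pipeline overpressure [OR]: Control loop unavailable=occurs, HIPPS stage inoperative=not → at least one input occurs → occurs.

Yes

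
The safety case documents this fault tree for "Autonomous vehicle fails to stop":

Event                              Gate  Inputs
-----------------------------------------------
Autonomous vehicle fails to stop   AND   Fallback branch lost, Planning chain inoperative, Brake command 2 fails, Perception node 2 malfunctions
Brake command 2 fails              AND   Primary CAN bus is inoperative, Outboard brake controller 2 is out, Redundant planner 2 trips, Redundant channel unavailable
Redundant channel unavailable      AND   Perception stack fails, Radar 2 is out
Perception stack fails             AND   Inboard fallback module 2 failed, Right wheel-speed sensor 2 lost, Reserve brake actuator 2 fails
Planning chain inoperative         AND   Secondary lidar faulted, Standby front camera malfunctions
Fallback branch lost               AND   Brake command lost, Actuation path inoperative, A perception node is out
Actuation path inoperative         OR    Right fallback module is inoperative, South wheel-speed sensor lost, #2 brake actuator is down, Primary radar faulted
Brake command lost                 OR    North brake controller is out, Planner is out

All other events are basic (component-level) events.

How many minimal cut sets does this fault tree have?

8

Brake command lost [OR]: union of children's cut sets → 2 cut set(s).
Actuation path inoperative [OR]: union of children's cut sets → 4 cut set(s).
Fallback branch lost [AND]: one cut set from each child combined → 2 × 4 × 1 = 8 cut set(s).
Planning chain inoperative [AND]: one cut set from each child combined → 1 × 1 = 1 cut set(s).
Perception stack fails [AND]: one cut set from each child combined → 1 × 1 × 1 = 1 cut set(s).
Redundant channel unavailable [AND]: one cut set from each child combined → 1 × 1 = 1 cut set(s).
Brake command 2 fails [AND]: one cut set from each child combined → 1 × 1 × 1 × 1 = 1 cut set(s).
Autonomous vehicle fails to stop [AND]: one cut set from each child combined → 8 × 1 × 1 × 1 = 8 cut set(s).
Minimal cut sets: {A perception node is out, Inboard fallback module 2 failed, North brake controller is out, Outboard brake controller 2 is out, Perception node 2 malfunctions, Primary CAN bus is inoperative, Radar 2 is out, Redundant planner 2 trips, Reserve brake actuator 2 fails, Right fallback module is inoperative, Right wheel-speed sensor 2 lost, Secondary lidar faulted, Standby front camera malfunctions}; {A perception node is out, Inboard fallback module 2 failed, North brake controller is out, Outboard brake controller 2 is out, Perception node 2 malfunctions, Primary CAN bus is inoperative, Radar 2 is out, Redundant planner 2 trips, Reserve brake actuator 2 fails, Right wheel-speed sensor 2 lost, Secondary lidar faulted, South wheel-speed sensor lost, Standby front camera malfunctions}; {#2 brake actuator is down, A perception node is out, Inboard fallback module 2 failed, North brake controller is out, Outboard brake controller 2 is out, Perception node 2 malfunctions, Primary CAN bus is inoperative, Radar 2 is out, Redundant planner 2 trips, Reserve brake actuator 2 fails, Right wheel-speed sensor 2 lost, Secondary lidar faulted, Standby front camera malfunctions}; {A perception node is out, Inboard fallback module 2 failed, North brake controller is out, Outboard brake controller 2 is out, Perception node 2 malfunctions, Primary CAN bus is inoperative, Primary radar faulted, Radar 2 is out, Redundant planner 2 trips, Reserve brake actuator 2 fails, Right wheel-speed sensor 2 lost, Secondary lidar faulted, Standby front camera malfunctions}; {A perception node is out, Inboard fallback module 2 failed, Outboard brake controller 2 is out, Perception node 2 malfunctions, Planner is out, Primary CAN bus is inoperative, Radar 2 is out, Redundant planner 2 trips, Reserve brake actuator 2 fails, Right fallback module is inoperative, Right wheel-speed sensor 2 lost, Secondary lidar faulted, Standby front camera malfunctions}; {A perception node is out, Inboard fallback module 2 failed, Outboard brake controller 2 is out, Perception node 2 malfunctions, Planner is out, Primary CAN bus is inoperative, Radar 2 is out, Redundant planner 2 trips, Reserve brake actuator 2 fails, Right wheel-speed sensor 2 lost, Secondary lidar faulted, South wheel-speed sensor lost, Standby front camera malfunctions}; {#2 brake actuator is down, A perception node is out, Inboard fallback module 2 failed, Outboard brake controller 2 is out, Perception node 2 malfunctions, Planner is out, Primary CAN bus is inoperative, Radar 2 is out, Redundant planner 2 trips, Reserve brake actuator 2 fails, Right wheel-speed sensor 2 lost, Secondary lidar faulted, Standby front camera malfunctions}; {A perception node is out, Inboard fallback module 2 failed, Outboard brake controller 2 is out, Perception node 2 malfunctions, Planner is out, Primary CAN bus is inoperative, Primary radar faulted, Radar 2 is out, Redundant planner 2 trips, Reserve brake actuator 2 fails, Right wheel-speed sensor 2 lost, Secondary lidar faulted, Standby front camera malfunctions}.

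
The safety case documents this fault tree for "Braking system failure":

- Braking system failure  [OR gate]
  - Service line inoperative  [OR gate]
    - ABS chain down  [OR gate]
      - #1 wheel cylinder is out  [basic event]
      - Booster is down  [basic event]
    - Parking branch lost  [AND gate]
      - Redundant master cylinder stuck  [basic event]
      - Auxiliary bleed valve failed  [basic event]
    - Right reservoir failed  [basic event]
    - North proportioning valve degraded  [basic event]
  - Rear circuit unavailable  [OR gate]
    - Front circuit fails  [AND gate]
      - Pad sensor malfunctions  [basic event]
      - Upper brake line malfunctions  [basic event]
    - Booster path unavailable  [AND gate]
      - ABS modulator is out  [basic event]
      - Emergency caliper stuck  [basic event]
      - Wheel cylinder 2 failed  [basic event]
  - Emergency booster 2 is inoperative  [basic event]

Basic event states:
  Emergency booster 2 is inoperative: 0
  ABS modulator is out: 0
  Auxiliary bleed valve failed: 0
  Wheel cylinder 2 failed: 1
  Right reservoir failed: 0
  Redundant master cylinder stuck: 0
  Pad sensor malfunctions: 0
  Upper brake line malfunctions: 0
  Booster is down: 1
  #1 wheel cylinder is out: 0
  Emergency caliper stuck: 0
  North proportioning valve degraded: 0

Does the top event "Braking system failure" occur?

ABS chain down [OR]: #1 wheel cylinder is out=not, Booster is down=occurs → at least one input occurs → occurs.
Parking branch lost [AND]: Redundant master cylinder stuck=not, Auxiliary bleed valve failed=not → not all inputs occur → does not occur.
Service line inoperative [OR]: ABS chain down=occurs, Parking branch lost=not, Right reservoir failed=not, North proportioning valve degraded=not → at least one input occurs → occurs.
Front circuit fails [AND]: Pad sensor malfunctions=not, Upper brake line malfunctions=not → not all inputs occur → does not occur.
Booster path unavailable [AND]: ABS modulator is out=not, Emergency caliper stuck=not, Wheel cylinder 2 failed=occurs → not all inputs occur → does not occur.
Rear circuit unavailable [OR]: Front circuit fails=not, Booster path unavailable=not → no input occurs → does not occur.
Braking system failure [OR]: Service line inoperative=occurs, Rear circuit unavailable=not, Emergency booster 2 is inoperative=not → at least one input occurs → occurs.

Yes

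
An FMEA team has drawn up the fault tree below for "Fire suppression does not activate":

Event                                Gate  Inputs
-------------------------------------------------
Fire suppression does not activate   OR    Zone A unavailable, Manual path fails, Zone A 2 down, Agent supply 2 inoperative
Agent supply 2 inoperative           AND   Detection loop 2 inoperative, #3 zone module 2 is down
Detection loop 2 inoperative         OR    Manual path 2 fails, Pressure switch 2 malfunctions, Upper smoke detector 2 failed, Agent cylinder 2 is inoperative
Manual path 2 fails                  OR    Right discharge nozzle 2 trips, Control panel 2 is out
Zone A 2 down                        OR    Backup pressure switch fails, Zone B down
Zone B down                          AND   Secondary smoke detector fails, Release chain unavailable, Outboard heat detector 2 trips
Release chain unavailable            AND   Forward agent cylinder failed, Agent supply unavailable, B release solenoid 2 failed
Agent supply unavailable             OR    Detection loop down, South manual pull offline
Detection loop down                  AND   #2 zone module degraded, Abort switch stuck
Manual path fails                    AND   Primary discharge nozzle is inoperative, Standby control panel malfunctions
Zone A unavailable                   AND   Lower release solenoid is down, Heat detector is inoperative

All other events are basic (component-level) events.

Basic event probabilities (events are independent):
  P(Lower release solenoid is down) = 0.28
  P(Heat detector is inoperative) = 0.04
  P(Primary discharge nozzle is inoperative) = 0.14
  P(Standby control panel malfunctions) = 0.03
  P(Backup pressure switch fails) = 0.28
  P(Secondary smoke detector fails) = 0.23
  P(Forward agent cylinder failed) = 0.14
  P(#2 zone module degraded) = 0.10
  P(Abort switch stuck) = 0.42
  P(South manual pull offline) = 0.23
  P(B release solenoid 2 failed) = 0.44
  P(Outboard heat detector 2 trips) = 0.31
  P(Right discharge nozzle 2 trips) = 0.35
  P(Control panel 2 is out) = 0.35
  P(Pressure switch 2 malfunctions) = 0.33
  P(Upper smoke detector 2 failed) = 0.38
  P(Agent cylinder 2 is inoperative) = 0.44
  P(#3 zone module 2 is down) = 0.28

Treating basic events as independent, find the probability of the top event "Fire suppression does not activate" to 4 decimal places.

0.4707

P(Zone A unavailable) [AND] = 0.28 × 0.04 = 0.011200
P(Manual path fails) [AND] = 0.14 × 0.03 = 0.004200
P(Detection loop down) [AND] = 0.10 × 0.42 = 0.042000
P(Agent supply unavailable) [OR] = 1 − (1−0.042000) × (1−0.23) = 0.262340
P(Release chain unavailable) [AND] = 0.14 × 0.262340 × 0.44 = 0.016160
P(Zone B down) [AND] = 0.23 × 0.016160 × 0.31 = 0.001152
P(Zone A 2 down) [OR] = 1 − (1−0.28) × (1−0.001152) = 0.280829
P(Manual path 2 fails) [OR] = 1 − (1−0.35) × (1−0.35) = 0.577500
P(Detection loop 2 inoperative) [OR] = 1 − (1−0.577500) × (1−0.33) × (1−0.38) × (1−0.44) = 0.901716
P(Agent supply 2 inoperative) [AND] = 0.901716 × 0.28 = 0.252480
P(Fire suppression does not activate) [OR] = 1 − (1−0.011200) × (1−0.004200) × (1−0.280829) × (1−0.252480) = 0.470659
Rounded to 4 decimal places: P(Fire suppression does not activate) ≈ 0.4707.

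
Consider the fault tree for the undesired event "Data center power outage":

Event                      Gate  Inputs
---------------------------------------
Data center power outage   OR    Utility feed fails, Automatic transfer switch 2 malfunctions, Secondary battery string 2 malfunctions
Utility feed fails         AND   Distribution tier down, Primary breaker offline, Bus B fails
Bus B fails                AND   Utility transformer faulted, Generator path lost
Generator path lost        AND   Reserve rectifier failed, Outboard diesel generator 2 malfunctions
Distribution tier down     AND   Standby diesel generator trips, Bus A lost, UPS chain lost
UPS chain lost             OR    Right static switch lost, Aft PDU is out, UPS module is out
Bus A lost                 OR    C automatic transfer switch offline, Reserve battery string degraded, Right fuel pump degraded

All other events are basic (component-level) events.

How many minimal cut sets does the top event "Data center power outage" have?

Bus A lost [OR]: union of children's cut sets → 3 cut set(s).
UPS chain lost [OR]: union of children's cut sets → 3 cut set(s).
Distribution tier down [AND]: one cut set from each child combined → 1 × 3 × 3 = 9 cut set(s).
Generator path lost [AND]: one cut set from each child combined → 1 × 1 = 1 cut set(s).
Bus B fails [AND]: one cut set from each child combined → 1 × 1 = 1 cut set(s).
Utility feed fails [AND]: one cut set from each child combined → 9 × 1 × 1 = 9 cut set(s).
Data center power outage [OR]: union of children's cut sets → 11 cut set(s).

11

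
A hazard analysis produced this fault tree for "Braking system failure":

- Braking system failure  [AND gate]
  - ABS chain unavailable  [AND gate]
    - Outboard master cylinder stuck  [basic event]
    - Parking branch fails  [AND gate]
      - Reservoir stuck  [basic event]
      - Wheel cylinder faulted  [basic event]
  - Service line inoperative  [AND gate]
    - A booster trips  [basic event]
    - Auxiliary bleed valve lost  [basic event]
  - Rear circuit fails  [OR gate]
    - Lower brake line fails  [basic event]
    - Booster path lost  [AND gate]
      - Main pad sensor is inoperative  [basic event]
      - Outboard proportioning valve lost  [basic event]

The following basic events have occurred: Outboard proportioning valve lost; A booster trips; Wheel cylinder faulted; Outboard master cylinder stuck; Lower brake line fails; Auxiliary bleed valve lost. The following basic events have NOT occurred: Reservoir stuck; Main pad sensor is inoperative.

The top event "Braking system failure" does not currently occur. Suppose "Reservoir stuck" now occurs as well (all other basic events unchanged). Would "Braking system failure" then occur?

Counterfactual: set "Reservoir stuck" to occurred.
Parking branch fails [AND]: Reservoir stuck=occurs, Wheel cylinder faulted=occurs → all inputs occur → occurs.
ABS chain unavailable [AND]: Outboard master cylinder stuck=occurs, Parking branch fails=occurs → all inputs occur → occurs.
Service line inoperative [AND]: A booster trips=occurs, Auxiliary bleed valve lost=occurs → all inputs occur → occurs.
Booster path lost [AND]: Main pad sensor is inoperative=not, Outboard proportioning valve lost=occurs → not all inputs occur → does not occur.
Rear circuit fails [OR]: Lower brake line fails=occurs, Booster path lost=not → at least one input occurs → occurs.
Braking system failure [AND]: ABS chain unavailable=occurs, Service line inoperative=occurs, Rear circuit fails=occurs → all inputs occur → occurs.

Yes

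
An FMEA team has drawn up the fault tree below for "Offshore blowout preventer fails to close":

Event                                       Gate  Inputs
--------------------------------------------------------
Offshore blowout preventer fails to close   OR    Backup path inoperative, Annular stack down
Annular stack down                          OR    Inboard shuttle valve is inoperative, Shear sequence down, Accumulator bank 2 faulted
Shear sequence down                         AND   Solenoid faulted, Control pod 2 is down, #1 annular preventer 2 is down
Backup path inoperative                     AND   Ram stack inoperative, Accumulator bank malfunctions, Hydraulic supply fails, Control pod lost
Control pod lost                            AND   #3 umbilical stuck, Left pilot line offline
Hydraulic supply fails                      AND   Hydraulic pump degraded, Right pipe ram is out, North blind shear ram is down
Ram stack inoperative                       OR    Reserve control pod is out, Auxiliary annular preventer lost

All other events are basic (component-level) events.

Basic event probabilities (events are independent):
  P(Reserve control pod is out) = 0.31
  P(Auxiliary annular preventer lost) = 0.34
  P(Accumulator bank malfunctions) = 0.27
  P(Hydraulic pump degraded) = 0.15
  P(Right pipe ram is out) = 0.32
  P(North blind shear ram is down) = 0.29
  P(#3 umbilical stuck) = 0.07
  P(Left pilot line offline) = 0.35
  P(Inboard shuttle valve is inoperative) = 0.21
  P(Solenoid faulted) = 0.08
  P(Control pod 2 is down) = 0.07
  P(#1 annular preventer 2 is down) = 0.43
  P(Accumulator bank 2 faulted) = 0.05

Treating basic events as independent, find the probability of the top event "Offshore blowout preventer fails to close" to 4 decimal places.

P(Ram stack inoperative) [OR] = 1 − (1−0.31) × (1−0.34) = 0.544600
P(Hydraulic supply fails) [AND] = 0.15 × 0.32 × 0.29 = 0.013920
P(Control pod lost) [AND] = 0.07 × 0.35 = 0.024500
P(Backup path inoperative) [AND] = 0.544600 × 0.27 × 0.013920 × 0.024500 = 0.000050
P(Shear sequence down) [AND] = 0.08 × 0.07 × 0.43 = 0.002408
P(Annular stack down) [OR] = 1 − (1−0.21) × (1−0.002408) × (1−0.05) = 0.251307
P(Offshore blowout preventer fails to close) [OR] = 1 − (1−0.000050) × (1−0.251307) = 0.251344
Rounded to 4 decimal places: P(Offshore blowout preventer fails to close) ≈ 0.2513.

0.2513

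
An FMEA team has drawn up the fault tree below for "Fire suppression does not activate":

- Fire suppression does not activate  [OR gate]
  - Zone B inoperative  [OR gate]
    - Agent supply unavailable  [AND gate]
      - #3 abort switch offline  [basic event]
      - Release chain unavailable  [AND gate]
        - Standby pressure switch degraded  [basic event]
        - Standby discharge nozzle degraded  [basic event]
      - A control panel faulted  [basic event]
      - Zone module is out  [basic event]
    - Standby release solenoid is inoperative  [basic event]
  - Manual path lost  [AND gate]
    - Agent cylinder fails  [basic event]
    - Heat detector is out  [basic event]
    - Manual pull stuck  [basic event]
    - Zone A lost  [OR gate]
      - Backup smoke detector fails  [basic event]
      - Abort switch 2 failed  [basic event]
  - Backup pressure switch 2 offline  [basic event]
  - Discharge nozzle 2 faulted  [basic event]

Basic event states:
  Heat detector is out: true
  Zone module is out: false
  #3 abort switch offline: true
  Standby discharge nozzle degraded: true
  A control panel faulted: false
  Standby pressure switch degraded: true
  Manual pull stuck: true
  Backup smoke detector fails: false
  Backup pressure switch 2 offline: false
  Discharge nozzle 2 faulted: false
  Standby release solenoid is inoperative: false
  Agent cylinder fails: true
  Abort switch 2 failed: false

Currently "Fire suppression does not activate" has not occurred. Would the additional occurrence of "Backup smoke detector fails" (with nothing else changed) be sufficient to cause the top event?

Yes

Counterfactual: set "Backup smoke detector fails" to occurred.
Release chain unavailable [AND]: Standby pressure switch degraded=occurs, Standby discharge nozzle degraded=occurs → all inputs occur → occurs.
Agent supply unavailable [AND]: #3 abort switch offline=occurs, Release chain unavailable=occurs, A control panel faulted=not, Zone module is out=not → not all inputs occur → does not occur.
Zone B inoperative [OR]: Agent supply unavailable=not, Standby release solenoid is inoperative=not → no input occurs → does not occur.
Zone A lost [OR]: Backup smoke detector fails=occurs, Abort switch 2 failed=not → at least one input occurs → occurs.
Manual path lost [AND]: Agent cylinder fails=occurs, Heat detector is out=occurs, Manual pull stuck=occurs, Zone A lost=occurs → all inputs occur → occurs.
Fire suppression does not activate [OR]: Zone B inoperative=not, Manual path lost=occurs, Backup pressure switch 2 offline=not, Discharge nozzle 2 faulted=not → at least one input occurs → occurs.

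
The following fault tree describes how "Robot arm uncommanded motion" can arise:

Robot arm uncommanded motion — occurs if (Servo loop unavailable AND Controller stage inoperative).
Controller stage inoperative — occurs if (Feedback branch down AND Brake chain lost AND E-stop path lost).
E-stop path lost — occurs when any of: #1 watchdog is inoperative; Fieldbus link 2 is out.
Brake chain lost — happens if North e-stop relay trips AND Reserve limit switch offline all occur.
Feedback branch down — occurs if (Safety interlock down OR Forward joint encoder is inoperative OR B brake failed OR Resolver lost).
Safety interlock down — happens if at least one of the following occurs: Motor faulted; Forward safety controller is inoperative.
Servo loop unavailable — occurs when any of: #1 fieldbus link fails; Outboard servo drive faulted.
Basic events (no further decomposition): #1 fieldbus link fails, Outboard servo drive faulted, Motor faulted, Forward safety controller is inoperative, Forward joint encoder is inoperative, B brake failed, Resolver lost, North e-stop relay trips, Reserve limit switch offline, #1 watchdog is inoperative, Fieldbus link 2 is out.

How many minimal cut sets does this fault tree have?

Servo loop unavailable [OR]: union of children's cut sets → 2 cut set(s).
Safety interlock down [OR]: union of children's cut sets → 2 cut set(s).
Feedback branch down [OR]: union of children's cut sets → 5 cut set(s).
Brake chain lost [AND]: one cut set from each child combined → 1 × 1 = 1 cut set(s).
E-stop path lost [OR]: union of children's cut sets → 2 cut set(s).
Controller stage inoperative [AND]: one cut set from each child combined → 5 × 1 × 2 = 10 cut set(s).
Robot arm uncommanded motion [AND]: one cut set from each child combined → 2 × 10 = 20 cut set(s).

20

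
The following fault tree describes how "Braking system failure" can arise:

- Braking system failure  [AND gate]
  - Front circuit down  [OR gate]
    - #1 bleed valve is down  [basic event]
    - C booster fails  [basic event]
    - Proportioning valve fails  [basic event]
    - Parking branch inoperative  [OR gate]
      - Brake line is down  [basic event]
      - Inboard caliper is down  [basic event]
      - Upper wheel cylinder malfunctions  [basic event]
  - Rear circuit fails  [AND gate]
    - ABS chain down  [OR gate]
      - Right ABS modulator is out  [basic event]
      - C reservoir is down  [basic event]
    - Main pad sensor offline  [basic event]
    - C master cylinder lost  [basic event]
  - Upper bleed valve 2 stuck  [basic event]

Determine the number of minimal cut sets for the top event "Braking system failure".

12

Parking branch inoperative [OR]: union of children's cut sets → 3 cut set(s).
Front circuit down [OR]: union of children's cut sets → 6 cut set(s).
ABS chain down [OR]: union of children's cut sets → 2 cut set(s).
Rear circuit fails [AND]: one cut set from each child combined → 2 × 1 × 1 = 2 cut set(s).
Braking system failure [AND]: one cut set from each child combined → 6 × 2 × 1 = 12 cut set(s).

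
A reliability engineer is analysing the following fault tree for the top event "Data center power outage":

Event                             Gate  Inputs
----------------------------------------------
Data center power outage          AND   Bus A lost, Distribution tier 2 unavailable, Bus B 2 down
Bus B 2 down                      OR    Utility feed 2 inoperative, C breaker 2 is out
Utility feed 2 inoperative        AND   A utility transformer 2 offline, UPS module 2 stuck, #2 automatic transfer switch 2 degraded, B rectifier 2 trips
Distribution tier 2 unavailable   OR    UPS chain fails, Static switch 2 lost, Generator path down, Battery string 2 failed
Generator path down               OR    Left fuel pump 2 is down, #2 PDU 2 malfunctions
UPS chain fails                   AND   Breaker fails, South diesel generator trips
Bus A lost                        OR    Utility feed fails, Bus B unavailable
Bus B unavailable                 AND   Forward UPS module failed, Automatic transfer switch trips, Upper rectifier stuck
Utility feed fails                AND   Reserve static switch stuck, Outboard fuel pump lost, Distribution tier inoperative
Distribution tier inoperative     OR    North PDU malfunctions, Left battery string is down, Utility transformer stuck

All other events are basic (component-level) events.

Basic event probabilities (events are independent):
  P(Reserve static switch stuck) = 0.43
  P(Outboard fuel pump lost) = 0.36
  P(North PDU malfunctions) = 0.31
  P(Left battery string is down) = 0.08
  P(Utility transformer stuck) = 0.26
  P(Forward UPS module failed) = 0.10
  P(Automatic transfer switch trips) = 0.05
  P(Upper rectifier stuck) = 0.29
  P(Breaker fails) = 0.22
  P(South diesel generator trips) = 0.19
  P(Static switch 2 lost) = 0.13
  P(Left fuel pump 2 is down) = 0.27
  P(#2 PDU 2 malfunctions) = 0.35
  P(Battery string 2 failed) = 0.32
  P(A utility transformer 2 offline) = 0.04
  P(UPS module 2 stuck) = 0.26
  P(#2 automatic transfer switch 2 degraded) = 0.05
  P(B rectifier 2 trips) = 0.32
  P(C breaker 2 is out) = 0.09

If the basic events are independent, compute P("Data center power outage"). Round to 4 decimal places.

0.0055

P(Distribution tier inoperative) [OR] = 1 − (1−0.31) × (1−0.08) × (1−0.26) = 0.530248
P(Utility feed fails) [AND] = 0.43 × 0.36 × 0.530248 = 0.082082
P(Bus B unavailable) [AND] = 0.10 × 0.05 × 0.29 = 0.001450
P(Bus A lost) [OR] = 1 − (1−0.082082) × (1−0.001450) = 0.083413
P(UPS chain fails) [AND] = 0.22 × 0.19 = 0.041800
P(Generator path down) [OR] = 1 − (1−0.27) × (1−0.35) = 0.525500
P(Distribution tier 2 unavailable) [OR] = 1 − (1−0.041800) × (1−0.13) × (1−0.525500) × (1−0.32) = 0.731020
P(Utility feed 2 inoperative) [AND] = 0.04 × 0.26 × 0.05 × 0.32 = 0.000166
P(Bus B 2 down) [OR] = 1 − (1−0.000166) × (1−0.09) = 0.090151
P(Data center power outage) [AND] = 0.083413 × 0.731020 × 0.090151 = 0.005497
Rounded to 4 decimal places: P(Data center power outage) ≈ 0.0055.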